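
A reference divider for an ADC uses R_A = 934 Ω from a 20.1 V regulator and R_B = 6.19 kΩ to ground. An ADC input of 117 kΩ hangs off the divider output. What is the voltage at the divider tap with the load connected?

V_out ≈ 17.3 V

The load sits in parallel with R_B: R_B‖R_L = (6190 × 117000) / (6190 + 117000) = 5879 Ω.
V_out = 20.1 × 5879 / (934 + 5879) = 20.1 × 5879/6813 = 17.3 V.
(Unloaded it would have been 17.5 V.)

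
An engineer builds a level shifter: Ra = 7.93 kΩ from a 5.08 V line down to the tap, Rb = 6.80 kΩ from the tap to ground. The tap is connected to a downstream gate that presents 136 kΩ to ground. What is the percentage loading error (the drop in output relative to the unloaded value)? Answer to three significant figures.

The divider's output (Thévenin) resistance is Ra‖Rb = 3.661 kΩ.
Fractional drop under load = R_th/(R_th + R_L) = 3.661 / (3.661 + 136) = 0.02621.
So the output falls by 2.62 %.

2.62 %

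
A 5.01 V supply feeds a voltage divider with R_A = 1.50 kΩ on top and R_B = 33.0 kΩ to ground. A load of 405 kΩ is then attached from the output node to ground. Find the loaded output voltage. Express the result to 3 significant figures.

The load sits in parallel with R_B: R_B‖R_L = (33.0 × 405) / (33.0 + 405) = 30.51 kΩ.
V_out = 5.01 × 30.51 / (1.50 + 30.51) = 5.01 × 30.51/32.01 = 4.78 V.

V_out ≈ 4.78 V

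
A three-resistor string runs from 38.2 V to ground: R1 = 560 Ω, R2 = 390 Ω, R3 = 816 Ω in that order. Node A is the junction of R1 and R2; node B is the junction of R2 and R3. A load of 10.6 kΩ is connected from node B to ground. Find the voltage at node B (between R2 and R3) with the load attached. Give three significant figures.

At node B, R3 is in parallel with the load: R3‖R_L = 757.7 Ω.
Below node A the resistance is R2 + (R3‖R_L) = 1148 Ω, so V_A = 38.2 × 1148/1708 = 25.67 V.
Then V_B = V_A × (R3‖R_L)/(R2 + R3‖R_L) = 25.67 × 757.7/1148 = 16.9 V.

V ≈ 16.9 V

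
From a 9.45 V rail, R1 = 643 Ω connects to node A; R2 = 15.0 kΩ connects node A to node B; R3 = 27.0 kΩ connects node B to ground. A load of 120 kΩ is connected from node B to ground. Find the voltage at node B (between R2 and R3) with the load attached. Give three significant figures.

At node B, R3 is in parallel with the load: R3‖R_L = 22040 Ω.
Below node A the resistance is R2 + (R3‖R_L) = 37040 Ω, so V_A = 9.45 × 37040/37680 = 9.289 V.
Then V_B = V_A × (R3‖R_L)/(R2 + R3‖R_L) = 9.289 × 22040/37040 = 5.53 V.

V ≈ 5.53 V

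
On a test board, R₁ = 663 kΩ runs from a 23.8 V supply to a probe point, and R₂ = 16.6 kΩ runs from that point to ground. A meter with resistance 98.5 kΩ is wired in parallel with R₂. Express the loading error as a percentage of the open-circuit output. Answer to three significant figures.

The divider's output (Thévenin) resistance is R₁‖R₂ = 16.19 kΩ.
Fractional drop under load = R_th/(R_th + R_L) = 16.19 / (16.19 + 98.5) = 0.1412.
So the output falls by 14.1 %.

14.1 %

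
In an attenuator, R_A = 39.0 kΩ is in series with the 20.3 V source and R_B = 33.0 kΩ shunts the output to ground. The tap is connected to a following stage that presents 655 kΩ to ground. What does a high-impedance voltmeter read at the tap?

The load sits in parallel with R_B: R_B‖R_L = (33.0 × 655) / (33.0 + 655) = 31.42 kΩ.
V_out = 20.3 × 31.42 / (39.0 + 31.42) = 20.3 × 31.42/70.42 = 9.06 V.
(Unloaded it would have been 9.30 V.)

V_out ≈ 9.06 V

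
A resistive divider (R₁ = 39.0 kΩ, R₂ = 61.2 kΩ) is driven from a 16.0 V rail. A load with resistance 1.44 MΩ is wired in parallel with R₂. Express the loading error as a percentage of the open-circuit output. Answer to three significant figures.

1.63 %

The divider's output (Thévenin) resistance is R₁‖R₂ = 23.82 kΩ.
Fractional drop under load = R_th/(R_th + R_L) = 23.82 / (23.82 + 1440) = 0.01627.
So the output falls by 1.63 %.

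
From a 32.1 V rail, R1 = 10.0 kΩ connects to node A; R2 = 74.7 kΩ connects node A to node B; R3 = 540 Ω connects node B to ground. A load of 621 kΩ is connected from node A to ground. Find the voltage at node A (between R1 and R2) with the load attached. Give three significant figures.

Below node A the series string R2+R3 = 75240 Ω sits in parallel with the 621000 Ω load: 67110 Ω.
V_A = 32.1 × 67110/(10000 + 67110) = 27.9 V.

V ≈ 27.9 V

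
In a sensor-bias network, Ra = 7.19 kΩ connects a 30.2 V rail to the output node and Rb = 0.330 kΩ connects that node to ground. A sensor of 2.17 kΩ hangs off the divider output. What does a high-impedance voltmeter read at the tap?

V_out ≈ 1.16 V

The load sits in parallel with Rb: Rb‖R_L = (330 × 2170) / (330 + 2170) = 286.4 Ω.
V_out = 30.2 × 286.4 / (7190 + 286.4) = 30.2 × 286.4/7476 = 1.16 V.
(Unloaded it would have been 1.33 V.)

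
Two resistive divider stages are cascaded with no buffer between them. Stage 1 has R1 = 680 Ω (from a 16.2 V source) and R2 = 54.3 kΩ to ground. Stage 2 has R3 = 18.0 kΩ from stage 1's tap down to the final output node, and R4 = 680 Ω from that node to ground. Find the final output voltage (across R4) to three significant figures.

V_out ≈ 0.562 V

Stage 2 presents R3+R4 = 18680 Ω as a load on stage 1's tap.
Stage 1's lower leg becomes R2‖(R3+R4) = 13900 Ω, so V_mid = 16.2 × 13900/14580 = 15.44 V.
Stage 2 is itself unloaded: V_out = V_mid × R4/(R3+R4) = 15.44 × 680/18680 = 0.562 V.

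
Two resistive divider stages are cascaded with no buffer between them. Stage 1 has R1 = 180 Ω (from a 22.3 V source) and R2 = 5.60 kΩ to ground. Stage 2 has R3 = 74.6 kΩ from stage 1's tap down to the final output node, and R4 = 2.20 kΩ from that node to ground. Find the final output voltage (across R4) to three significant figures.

Stage 2 presents R3+R4 = 76800 Ω as a load on stage 1's tap.
Stage 1's lower leg becomes R2‖(R3+R4) = 5219 Ω, so V_mid = 22.3 × 5219/5399 = 21.56 V.
Stage 2 is itself unloaded: V_out = V_mid × R4/(R3+R4) = 21.56 × 2200/76800 = 0.618 V.

V_out ≈ 0.618 V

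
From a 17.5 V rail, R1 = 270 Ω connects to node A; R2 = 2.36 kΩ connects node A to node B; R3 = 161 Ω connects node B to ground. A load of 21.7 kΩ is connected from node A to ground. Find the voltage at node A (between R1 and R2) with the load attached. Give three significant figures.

V ≈ 15.6 V

Below node A the series string R2+R3 = 2521 Ω sits in parallel with the 21700 Ω load: 2259 Ω.
V_A = 17.5 × 2259/(270 + 2259) = 15.6 V.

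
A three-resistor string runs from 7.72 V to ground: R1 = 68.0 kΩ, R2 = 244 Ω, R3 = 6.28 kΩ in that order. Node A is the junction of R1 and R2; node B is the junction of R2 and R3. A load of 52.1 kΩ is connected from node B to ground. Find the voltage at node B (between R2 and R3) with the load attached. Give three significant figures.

V ≈ 0.586 V

At node B, R3 is in parallel with the load: R3‖R_L = 5604 Ω.
Below node A the resistance is R2 + (R3‖R_L) = 5848 Ω, so V_A = 7.72 × 5848/73850 = 0.6114 V.
Then V_B = V_A × (R3‖R_L)/(R2 + R3‖R_L) = 0.6114 × 5604/5848 = 0.586 V.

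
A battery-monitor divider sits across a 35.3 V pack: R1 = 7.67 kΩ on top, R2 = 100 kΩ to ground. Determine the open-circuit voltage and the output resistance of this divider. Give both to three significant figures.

V_th = 32.8 V, R_th = 7.12 kΩ

V_th is the open-circuit tap voltage: 35.3 × 100/(7.67 + 100) = 32.8 V.
With the supply zeroed, R1 and R2 appear in parallel from the tap: R_th = R1‖R2 = (7.67 × 100)/107.7 = 7.12 kΩ.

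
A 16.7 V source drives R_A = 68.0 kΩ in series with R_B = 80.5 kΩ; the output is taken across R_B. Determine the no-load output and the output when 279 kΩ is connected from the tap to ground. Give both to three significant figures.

Unloaded: 9.05 V; loaded: 8.00 V

Open-circuit: V = 16.7 × 80.5/(68.0 + 80.5) = 9.05 V.
With the load, R_B becomes R_B‖R_L = 62.47 kΩ, so V = 16.7 × 62.47/130.5 = 8.00 V.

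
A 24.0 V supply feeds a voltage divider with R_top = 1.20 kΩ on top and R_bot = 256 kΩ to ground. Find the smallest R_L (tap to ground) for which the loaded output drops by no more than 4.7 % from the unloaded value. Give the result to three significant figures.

Output resistance R_th = R_top‖R_bot = (1.20 × 256)/257.2 = 1.194 kΩ.
The fractional drop is R_th/(R_th + R_L); requiring this ≤ 0.0470 gives R_L ≥ R_th(1/0.0470 − 1) = 1.194 × 20.28 = 24.2 kΩ.

R_L(min) ≈ 24.2 kΩ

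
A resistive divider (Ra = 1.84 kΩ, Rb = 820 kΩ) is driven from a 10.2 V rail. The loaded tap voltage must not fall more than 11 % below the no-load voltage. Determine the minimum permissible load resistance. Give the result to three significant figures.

Output resistance R_th = Ra‖Rb = (1.84 × 820)/821.8 = 1.836 kΩ.
The fractional drop is R_th/(R_th + R_L); requiring this ≤ 0.110 gives R_L ≥ R_th(1/0.110 − 1) = 1.836 × 8.091 = 14.9 kΩ.

R_L(min) ≈ 14.9 kΩ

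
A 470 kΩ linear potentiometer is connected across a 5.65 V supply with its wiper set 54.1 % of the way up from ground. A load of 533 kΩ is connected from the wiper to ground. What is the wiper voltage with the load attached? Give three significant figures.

The wiper splits the pot into (1−α)R = 215.7 kΩ above and αR = 254.3 kΩ below.
Lower section ‖ load = 172.1 kΩ.
V_wiper = 5.65 × 172.1/(215.7 + 172.1) = 2.51 V.

V ≈ 2.51 V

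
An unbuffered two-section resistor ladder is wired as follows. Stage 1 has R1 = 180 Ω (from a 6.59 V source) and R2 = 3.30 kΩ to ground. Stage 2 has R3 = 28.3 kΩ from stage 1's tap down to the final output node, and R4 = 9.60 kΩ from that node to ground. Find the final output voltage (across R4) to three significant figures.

Stage 2 presents R3+R4 = 37900 Ω as a load on stage 1's tap.
Stage 1's lower leg becomes R2‖(R3+R4) = 3036 Ω, so V_mid = 6.59 × 3036/3216 = 6.221 V.
Stage 2 is itself unloaded: V_out = V_mid × R4/(R3+R4) = 6.221 × 9600/37900 = 1.58 V.

V_out ≈ 1.58 V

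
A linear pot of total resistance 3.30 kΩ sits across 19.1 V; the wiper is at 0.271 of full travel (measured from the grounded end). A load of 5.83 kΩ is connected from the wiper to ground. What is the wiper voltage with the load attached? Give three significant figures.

The wiper splits the pot into (1−α)R = 2406 Ω above and αR = 894.3 Ω below.
Lower section ‖ load = 775.4 Ω.
V_wiper = 19.1 × 775.4/(2406 + 775.4) = 4.66 V.

V ≈ 4.66 V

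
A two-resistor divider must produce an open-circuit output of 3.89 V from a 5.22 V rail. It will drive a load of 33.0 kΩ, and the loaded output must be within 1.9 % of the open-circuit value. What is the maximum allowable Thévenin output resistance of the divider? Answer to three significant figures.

Loading drop = R_th/(R_th + R_L) ≤ 0.0190, so R_th ≤ R_L · ε/(1−ε) = 33.0 kΩ × 0.0190/0.9810 = 639 Ω.

R_th ≤ 639 Ω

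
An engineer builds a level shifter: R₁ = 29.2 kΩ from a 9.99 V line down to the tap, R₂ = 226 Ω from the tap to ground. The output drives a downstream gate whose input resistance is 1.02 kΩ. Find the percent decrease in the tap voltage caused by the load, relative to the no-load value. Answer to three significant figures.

The divider's output (Thévenin) resistance is R₁‖R₂ = 224.3 Ω.
Fractional drop under load = R_th/(R_th + R_L) = 224.3 / (224.3 + 1020) = 0.1802.
So the output falls by 18.0 %.

18.0 %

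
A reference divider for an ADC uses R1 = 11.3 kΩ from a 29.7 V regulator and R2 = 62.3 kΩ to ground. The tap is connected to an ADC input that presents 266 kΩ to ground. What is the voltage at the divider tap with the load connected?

The load sits in parallel with R2: R2‖R_L = (62.3 × 266) / (62.3 + 266) = 50.48 kΩ.
V_out = 29.7 × 50.48 / (11.3 + 50.48) = 29.7 × 50.48/61.78 = 24.3 V.

V_out ≈ 24.3 V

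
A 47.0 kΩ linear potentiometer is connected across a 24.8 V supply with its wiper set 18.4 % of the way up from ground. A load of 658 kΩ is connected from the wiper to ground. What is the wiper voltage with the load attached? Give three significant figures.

V ≈ 4.51 V

The wiper splits the pot into (1−α)R = 38.35 kΩ above and αR = 8.648 kΩ below.
Lower section ‖ load = 8.536 kΩ.
V_wiper = 24.8 × 8.536/(38.35 + 8.536) = 4.51 V.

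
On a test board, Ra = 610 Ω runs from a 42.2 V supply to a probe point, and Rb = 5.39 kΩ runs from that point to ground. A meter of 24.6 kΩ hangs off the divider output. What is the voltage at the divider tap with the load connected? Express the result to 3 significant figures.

The load sits in parallel with Rb: Rb‖R_L = (5390 × 24600) / (5390 + 24600) = 4421 Ω.
V_out = 42.2 × 4421 / (610 + 4421) = 42.2 × 4421/5031 = 37.1 V.
(Unloaded it would have been 37.9 V.)

V_out ≈ 37.1 V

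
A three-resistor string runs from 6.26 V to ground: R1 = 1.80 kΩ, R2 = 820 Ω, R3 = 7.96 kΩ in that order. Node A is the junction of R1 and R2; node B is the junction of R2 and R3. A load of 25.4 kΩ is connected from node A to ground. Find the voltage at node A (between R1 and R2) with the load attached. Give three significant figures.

V ≈ 4.91 V

Below node A the series string R2+R3 = 8780 Ω sits in parallel with the 25400 Ω load: 6525 Ω.
V_A = 6.26 × 6525/(1800 + 6525) = 4.91 V.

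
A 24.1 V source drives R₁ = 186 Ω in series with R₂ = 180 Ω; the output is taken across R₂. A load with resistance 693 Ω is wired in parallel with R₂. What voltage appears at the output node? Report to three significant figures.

The load sits in parallel with R₂: R₂‖R_L = (180 × 693) / (180 + 693) = 142.9 Ω.
V_out = 24.1 × 142.9 / (186 + 142.9) = 24.1 × 142.9/328.9 = 10.5 V.
(Unloaded it would have been 11.9 V.)

V_out ≈ 10.5 V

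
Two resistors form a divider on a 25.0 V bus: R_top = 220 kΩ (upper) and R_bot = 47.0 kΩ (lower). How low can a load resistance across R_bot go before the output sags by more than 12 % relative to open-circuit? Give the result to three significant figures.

Output resistance R_th = R_top‖R_bot = (220 × 47.0)/267.0 = 38.73 kΩ.
The fractional drop is R_th/(R_th + R_L); requiring this ≤ 0.120 gives R_L ≥ R_th(1/0.120 − 1) = 38.73 × 7.333 = 284 kΩ.

R_L(min) ≈ 284 kΩ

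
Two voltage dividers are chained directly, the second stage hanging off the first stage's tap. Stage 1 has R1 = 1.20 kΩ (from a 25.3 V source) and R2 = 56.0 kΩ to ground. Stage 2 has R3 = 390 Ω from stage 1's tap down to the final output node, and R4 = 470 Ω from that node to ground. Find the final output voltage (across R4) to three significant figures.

Stage 2 presents R3+R4 = 860.0 Ω as a load on stage 1's tap.
Stage 1's lower leg becomes R2‖(R3+R4) = 847.0 Ω, so V_mid = 25.3 × 847.0/2047 = 10.47 V.
Stage 2 is itself unloaded: V_out = V_mid × R4/(R3+R4) = 10.47 × 470/860.0 = 5.72 V.

V_out ≈ 5.72 V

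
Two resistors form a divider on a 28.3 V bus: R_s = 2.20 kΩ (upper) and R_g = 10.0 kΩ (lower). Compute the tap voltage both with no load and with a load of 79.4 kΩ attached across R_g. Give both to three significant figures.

Unloaded: 23.2 V; loaded: 22.7 V

Open-circuit: V = 28.3 × 10.0/(2.20 + 10.0) = 23.2 V.
With the load, R_g becomes R_g‖R_L = 8.881 kΩ, so V = 28.3 × 8.881/11.08 = 22.7 V.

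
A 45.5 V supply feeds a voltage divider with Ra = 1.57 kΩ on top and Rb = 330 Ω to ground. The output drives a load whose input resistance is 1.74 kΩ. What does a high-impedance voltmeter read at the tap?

The load sits in parallel with Rb: Rb‖R_L = (330 × 1740) / (330 + 1740) = 277.4 Ω.
V_out = 45.5 × 277.4 / (1570 + 277.4) = 45.5 × 277.4/1847 = 6.83 V.

V_out ≈ 6.83 V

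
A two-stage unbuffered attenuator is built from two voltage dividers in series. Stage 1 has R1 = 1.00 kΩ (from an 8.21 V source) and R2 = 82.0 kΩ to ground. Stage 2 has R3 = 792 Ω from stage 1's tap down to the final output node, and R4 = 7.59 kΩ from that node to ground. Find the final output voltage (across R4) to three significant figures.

V_out ≈ 6.57 V

Stage 2 presents R3+R4 = 8382 Ω as a load on stage 1's tap.
Stage 1's lower leg becomes R2‖(R3+R4) = 7605 Ω, so V_mid = 8.21 × 7605/8605 = 7.256 V.
Stage 2 is itself unloaded: V_out = V_mid × R4/(R3+R4) = 7.256 × 7590/8382 = 6.57 V.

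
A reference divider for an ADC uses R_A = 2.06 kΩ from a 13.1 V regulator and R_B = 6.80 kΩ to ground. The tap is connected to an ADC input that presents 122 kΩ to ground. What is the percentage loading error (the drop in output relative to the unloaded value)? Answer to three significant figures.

The divider's output (Thévenin) resistance is R_A‖R_B = 1.581 kΩ.
Fractional drop under load = R_th/(R_th + R_L) = 1.581 / (1.581 + 122) = 0.01279.
So the output falls by 1.28 %.

1.28 %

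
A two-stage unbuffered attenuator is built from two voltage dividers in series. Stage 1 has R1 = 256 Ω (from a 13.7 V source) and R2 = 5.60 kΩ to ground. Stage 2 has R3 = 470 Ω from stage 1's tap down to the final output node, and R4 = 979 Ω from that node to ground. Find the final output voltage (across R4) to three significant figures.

V_out ≈ 7.57 V

Stage 2 presents R3+R4 = 1449 Ω as a load on stage 1's tap.
Stage 1's lower leg becomes R2‖(R3+R4) = 1151 Ω, so V_mid = 13.7 × 1151/1407 = 11.21 V.
Stage 2 is itself unloaded: V_out = V_mid × R4/(R3+R4) = 11.21 × 979/1449 = 7.57 V.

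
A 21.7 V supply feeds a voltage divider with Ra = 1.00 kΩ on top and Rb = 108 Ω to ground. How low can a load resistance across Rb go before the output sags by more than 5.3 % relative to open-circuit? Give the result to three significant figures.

R_L(min) ≈ 1.74 kΩ

Output resistance R_th = Ra‖Rb = (1000 × 108)/1108 = 97.47 Ω.
The fractional drop is R_th/(R_th + R_L); requiring this ≤ 0.0530 gives R_L ≥ R_th(1/0.0530 − 1) = 97.47 × 17.87 = 1.74 kΩ.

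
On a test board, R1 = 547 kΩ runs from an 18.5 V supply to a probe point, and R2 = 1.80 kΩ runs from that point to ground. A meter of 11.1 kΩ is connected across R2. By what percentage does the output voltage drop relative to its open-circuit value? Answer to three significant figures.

Unloaded V = 18.5 × 1.80/548.8 = 0.060678 V.
Loaded: R2‖R_L = 1.549 kΩ, giving V = 18.5 × 1.549/548.5 = 0.052235 V.
Drop = (0.060678 − 0.052235) / 0.060678 = 13.9 %.

13.9 %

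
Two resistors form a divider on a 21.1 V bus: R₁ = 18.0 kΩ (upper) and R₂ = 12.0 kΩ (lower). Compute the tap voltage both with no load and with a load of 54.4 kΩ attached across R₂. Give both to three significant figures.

Open-circuit: V = 21.1 × 12.0/(18.0 + 12.0) = 8.44 V.
With the load, R₂ becomes R₂‖R_L = 9.831 kΩ, so V = 21.1 × 9.831/27.83 = 7.45 V.

Unloaded: 8.44 V; loaded: 7.45 V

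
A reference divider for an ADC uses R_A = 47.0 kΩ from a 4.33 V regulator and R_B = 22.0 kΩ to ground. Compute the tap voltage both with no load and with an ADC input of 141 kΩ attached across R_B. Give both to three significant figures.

Unloaded: 1.38 V; loaded: 1.25 V

Open-circuit: V = 4.33 × 22.0/(47.0 + 22.0) = 1.38 V.
With the load, R_B becomes R_B‖R_L = 19.03 kΩ, so V = 4.33 × 19.03/66.03 = 1.25 V.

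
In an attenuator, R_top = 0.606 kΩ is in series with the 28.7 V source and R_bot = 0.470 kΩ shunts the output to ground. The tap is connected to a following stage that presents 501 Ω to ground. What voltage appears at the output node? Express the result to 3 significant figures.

V_out ≈ 8.20 V

The load sits in parallel with R_bot: R_bot‖R_L = (470 × 501) / (470 + 501) = 242.5 Ω.
V_out = 28.7 × 242.5 / (606 + 242.5) = 28.7 × 242.5/848.5 = 8.20 V.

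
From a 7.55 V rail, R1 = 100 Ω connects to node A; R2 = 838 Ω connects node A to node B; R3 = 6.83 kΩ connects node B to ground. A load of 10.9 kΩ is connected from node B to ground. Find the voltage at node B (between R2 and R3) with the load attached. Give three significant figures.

V ≈ 6.17 V

At node B, R3 is in parallel with the load: R3‖R_L = 4199 Ω.
Below node A the resistance is R2 + (R3‖R_L) = 5037 Ω, so V_A = 7.55 × 5037/5137 = 7.403 V.
Then V_B = V_A × (R3‖R_L)/(R2 + R3‖R_L) = 7.403 × 4199/5037 = 6.17 V.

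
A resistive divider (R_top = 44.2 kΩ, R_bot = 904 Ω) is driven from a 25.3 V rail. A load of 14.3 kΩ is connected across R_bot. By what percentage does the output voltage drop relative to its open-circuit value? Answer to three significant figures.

The divider's output (Thévenin) resistance is R_top‖R_bot = 885.9 Ω.
Fractional drop under load = R_th/(R_th + R_L) = 885.9 / (885.9 + 14300) = 0.05834.
So the output falls by 5.83 %.

5.83 %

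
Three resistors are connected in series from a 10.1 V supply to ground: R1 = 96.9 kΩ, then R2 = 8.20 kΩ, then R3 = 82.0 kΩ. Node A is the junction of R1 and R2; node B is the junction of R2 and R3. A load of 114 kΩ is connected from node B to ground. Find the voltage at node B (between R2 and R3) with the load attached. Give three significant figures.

At node B, R3 is in parallel with the load: R3‖R_L = 47.69 kΩ.
Below node A the resistance is R2 + (R3‖R_L) = 55.89 kΩ, so V_A = 10.1 × 55.89/152.8 = 3.695 V.
Then V_B = V_A × (R3‖R_L)/(R2 + R3‖R_L) = 3.695 × 47.69/55.89 = 3.15 V.

V ≈ 3.15 V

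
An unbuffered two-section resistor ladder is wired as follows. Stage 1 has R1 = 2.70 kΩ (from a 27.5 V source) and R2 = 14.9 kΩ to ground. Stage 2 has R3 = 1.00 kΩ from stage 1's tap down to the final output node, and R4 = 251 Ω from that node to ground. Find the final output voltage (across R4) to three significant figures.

V_out ≈ 1.65 V

Stage 2 presents R3+R4 = 1251 Ω as a load on stage 1's tap.
Stage 1's lower leg becomes R2‖(R3+R4) = 1154 Ω, so V_mid = 27.5 × 1154/3854 = 8.235 V.
Stage 2 is itself unloaded: V_out = V_mid × R4/(R3+R4) = 8.235 × 251/1251 = 1.65 V.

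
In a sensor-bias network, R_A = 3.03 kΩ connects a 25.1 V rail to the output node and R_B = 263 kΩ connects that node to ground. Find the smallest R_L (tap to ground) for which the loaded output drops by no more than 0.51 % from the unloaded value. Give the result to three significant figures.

Output resistance R_th = R_A‖R_B = (3.03 × 263)/266.0 = 2.995 kΩ.
The fractional drop is R_th/(R_th + R_L); requiring this ≤ 0.00510 gives R_L ≥ R_th(1/0.00510 − 1) = 2.995 × 195.1 = 584 kΩ.

R_L(min) ≈ 584 kΩ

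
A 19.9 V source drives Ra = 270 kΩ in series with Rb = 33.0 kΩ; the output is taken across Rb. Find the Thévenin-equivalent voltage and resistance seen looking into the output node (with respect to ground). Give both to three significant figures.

V_th = 2.17 V, R_th = 29.4 kΩ

V_th is the open-circuit tap voltage: 19.9 × 33.0/(270 + 33.0) = 2.17 V.
With the supply zeroed, Ra and Rb appear in parallel from the tap: R_th = Ra‖Rb = (270 × 33.0)/303.0 = 29.4 kΩ.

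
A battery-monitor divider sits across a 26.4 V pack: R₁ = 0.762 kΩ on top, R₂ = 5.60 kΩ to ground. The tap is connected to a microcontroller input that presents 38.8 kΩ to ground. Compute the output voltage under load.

The load sits in parallel with R₂: R₂‖R_L = (5600 × 38800) / (5600 + 38800) = 4894 Ω.
V_out = 26.4 × 4894 / (762 + 4894) = 26.4 × 4894/5656 = 22.8 V.

V_out ≈ 22.8 V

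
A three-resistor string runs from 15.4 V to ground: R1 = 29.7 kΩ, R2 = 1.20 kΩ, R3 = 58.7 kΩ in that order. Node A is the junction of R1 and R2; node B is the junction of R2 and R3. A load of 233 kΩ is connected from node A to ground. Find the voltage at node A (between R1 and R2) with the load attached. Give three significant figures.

Below node A the series string R2+R3 = 59.90 kΩ sits in parallel with the 233 kΩ load: 47.65 kΩ.
V_A = 15.4 × 47.65/(29.7 + 47.65) = 9.49 V.

V ≈ 9.49 V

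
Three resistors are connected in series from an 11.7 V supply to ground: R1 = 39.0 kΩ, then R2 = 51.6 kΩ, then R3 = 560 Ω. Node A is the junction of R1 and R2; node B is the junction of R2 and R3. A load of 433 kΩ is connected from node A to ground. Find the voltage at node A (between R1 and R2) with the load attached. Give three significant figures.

V ≈ 6.37 V

Below node A the series string R2+R3 = 52160 Ω sits in parallel with the 433000 Ω load: 46550 Ω.
V_A = 11.7 × 46550/(39000 + 46550) = 6.37 V.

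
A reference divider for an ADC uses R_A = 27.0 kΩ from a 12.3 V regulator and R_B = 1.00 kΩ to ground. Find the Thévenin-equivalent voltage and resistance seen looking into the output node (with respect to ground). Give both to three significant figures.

V_th is the open-circuit tap voltage: 12.3 × 1.00/(27.0 + 1.00) = 0.439 V.
With the supply zeroed, R_A and R_B appear in parallel from the tap: R_th = R_A‖R_B = (27.0 × 1.00)/28.00 = 964 Ω.

V_th = 0.439 V, R_th = 964 Ω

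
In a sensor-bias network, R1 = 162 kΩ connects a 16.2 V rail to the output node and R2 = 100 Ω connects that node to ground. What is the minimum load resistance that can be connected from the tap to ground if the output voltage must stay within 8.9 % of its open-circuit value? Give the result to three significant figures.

Output resistance R_th = R1‖R2 = (162000 × 100)/162100 = 99.94 Ω.
The fractional drop is R_th/(R_th + R_L); requiring this ≤ 0.0890 gives R_L ≥ R_th(1/0.0890 − 1) = 99.94 × 10.24 = 1.02 kΩ.

R_L(min) ≈ 1.02 kΩ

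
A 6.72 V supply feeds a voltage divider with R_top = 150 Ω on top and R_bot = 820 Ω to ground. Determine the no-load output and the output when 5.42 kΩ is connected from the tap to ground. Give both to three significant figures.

Open-circuit: V = 6.72 × 820/(150 + 820) = 5.68 V.
With the load, R_bot becomes R_bot‖R_L = 712.2 Ω, so V = 6.72 × 712.2/862.2 = 5.55 V.

Unloaded: 5.68 V; loaded: 5.55 V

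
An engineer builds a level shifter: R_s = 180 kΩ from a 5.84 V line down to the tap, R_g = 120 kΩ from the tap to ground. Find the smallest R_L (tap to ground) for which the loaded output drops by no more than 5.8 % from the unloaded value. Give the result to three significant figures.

Output resistance R_th = R_s‖R_g = (180 × 120)/300.0 = 72.00 kΩ.
The fractional drop is R_th/(R_th + R_L); requiring this ≤ 0.0580 gives R_L ≥ R_th(1/0.0580 − 1) = 72.00 × 16.24 = 1.17 MΩ.

R_L(min) ≈ 1.17 MΩ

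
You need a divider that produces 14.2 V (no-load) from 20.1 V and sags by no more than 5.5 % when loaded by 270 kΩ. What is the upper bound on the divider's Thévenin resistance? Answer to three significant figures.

Loading drop = R_th/(R_th + R_L) ≤ 0.0550, so R_th ≤ R_L · ε/(1−ε) = 270 kΩ × 0.0550/0.9450 = 15.7 kΩ.
(Any R1, R2 with R2/(R1+R2) = 0.706 and R1‖R2 ≤ 15.7 kΩ will meet the spec.)

R_th ≤ 15.7 kΩ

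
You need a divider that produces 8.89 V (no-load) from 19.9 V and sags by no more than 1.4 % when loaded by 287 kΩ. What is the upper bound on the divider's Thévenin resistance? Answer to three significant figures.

R_th ≤ 4.08 kΩ

Loading drop = R_th/(R_th + R_L) ≤ 0.0140, so R_th ≤ R_L · ε/(1−ε) = 287 kΩ × 0.0140/0.9860 = 4.08 kΩ.
(Any R1, R2 with R2/(R1+R2) = 0.447 and R1‖R2 ≤ 4.08 kΩ will meet the spec.)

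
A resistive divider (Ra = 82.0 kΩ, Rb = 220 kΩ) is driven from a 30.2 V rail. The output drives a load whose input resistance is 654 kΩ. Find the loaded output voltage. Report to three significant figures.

The load sits in parallel with Rb: Rb‖R_L = (220 × 654) / (220 + 654) = 164.6 kΩ.
V_out = 30.2 × 164.6 / (82.0 + 164.6) = 30.2 × 164.6/246.6 = 20.2 V.
(Unloaded it would have been 22.0 V.)

V_out ≈ 20.2 V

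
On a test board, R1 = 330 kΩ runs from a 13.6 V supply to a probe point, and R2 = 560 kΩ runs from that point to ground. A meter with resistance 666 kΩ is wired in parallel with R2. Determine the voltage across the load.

V_out ≈ 6.52 V

The load sits in parallel with R2: R2‖R_L = (560 × 666) / (560 + 666) = 304.2 kΩ.
V_out = 13.6 × 304.2 / (330 + 304.2) = 13.6 × 304.2/634.2 = 6.52 V.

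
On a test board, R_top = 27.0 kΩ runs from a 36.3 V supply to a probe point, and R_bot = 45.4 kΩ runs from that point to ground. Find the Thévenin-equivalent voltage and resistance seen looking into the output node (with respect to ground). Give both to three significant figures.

V_th = 22.8 V, R_th = 16.9 kΩ

V_th is the open-circuit tap voltage: 36.3 × 45.4/(27.0 + 45.4) = 22.8 V.
With the supply zeroed, R_top and R_bot appear in parallel from the tap: R_th = R_top‖R_bot = (27.0 × 45.4)/72.40 = 16.9 kΩ.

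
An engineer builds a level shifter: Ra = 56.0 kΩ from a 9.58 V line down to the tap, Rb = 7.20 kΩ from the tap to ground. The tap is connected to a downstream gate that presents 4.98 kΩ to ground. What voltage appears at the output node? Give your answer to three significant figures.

The load sits in parallel with Rb: Rb‖R_L = (7.20 × 4.98) / (7.20 + 4.98) = 2.944 kΩ.
V_out = 9.58 × 2.944 / (56.0 + 2.944) = 9.58 × 2.944/58.94 = 0.478 V.

V_out ≈ 0.478 V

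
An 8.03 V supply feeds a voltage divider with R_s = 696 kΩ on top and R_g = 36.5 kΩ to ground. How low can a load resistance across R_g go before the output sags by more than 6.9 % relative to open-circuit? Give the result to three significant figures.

Output resistance R_th = R_s‖R_g = (696 × 36.5)/732.5 = 34.68 kΩ.
The fractional drop is R_th/(R_th + R_L); requiring this ≤ 0.0690 gives R_L ≥ R_th(1/0.0690 − 1) = 34.68 × 13.49 = 468 kΩ.

R_L(min) ≈ 468 kΩ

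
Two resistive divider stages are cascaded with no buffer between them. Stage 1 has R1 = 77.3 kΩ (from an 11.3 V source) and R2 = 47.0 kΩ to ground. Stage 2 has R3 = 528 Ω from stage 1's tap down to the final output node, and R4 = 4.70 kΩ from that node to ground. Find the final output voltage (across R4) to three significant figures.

V_out ≈ 0.583 V

Stage 2 presents R3+R4 = 5228 Ω as a load on stage 1's tap.
Stage 1's lower leg becomes R2‖(R3+R4) = 4705 Ω, so V_mid = 11.3 × 4705/82000 = 0.6483 V.
Stage 2 is itself unloaded: V_out = V_mid × R4/(R3+R4) = 0.6483 × 4700/5228 = 0.583 V.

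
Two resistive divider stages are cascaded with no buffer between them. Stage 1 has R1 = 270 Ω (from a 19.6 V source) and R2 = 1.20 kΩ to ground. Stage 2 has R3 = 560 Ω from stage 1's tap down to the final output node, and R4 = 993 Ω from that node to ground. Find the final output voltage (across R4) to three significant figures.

Stage 2 presents R3+R4 = 1553 Ω as a load on stage 1's tap.
Stage 1's lower leg becomes R2‖(R3+R4) = 676.9 Ω, so V_mid = 19.6 × 676.9/946.9 = 14.01 V.
Stage 2 is itself unloaded: V_out = V_mid × R4/(R3+R4) = 14.01 × 993/1553 = 8.96 V.

V_out ≈ 8.96 V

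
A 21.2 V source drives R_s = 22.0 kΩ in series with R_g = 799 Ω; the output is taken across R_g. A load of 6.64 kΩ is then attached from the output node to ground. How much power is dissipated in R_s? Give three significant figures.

P ≈ 19.2 mW

Total resistance from the source is R_s + (R_g‖R_L) = 22710 Ω, so I = 21.2/22710 Ω = 0.9334 mA.
P = I²·R_s = (0.9334 mA)² × 22.0 kΩ = 19.2 mW.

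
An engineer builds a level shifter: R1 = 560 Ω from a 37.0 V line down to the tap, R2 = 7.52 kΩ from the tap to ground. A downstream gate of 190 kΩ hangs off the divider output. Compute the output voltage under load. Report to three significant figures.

The load sits in parallel with R2: R2‖R_L = (7520 × 190000) / (7520 + 190000) = 7234 Ω.
V_out = 37.0 × 7234 / (560 + 7234) = 37.0 × 7234/7794 = 34.3 V.

V_out ≈ 34.3 V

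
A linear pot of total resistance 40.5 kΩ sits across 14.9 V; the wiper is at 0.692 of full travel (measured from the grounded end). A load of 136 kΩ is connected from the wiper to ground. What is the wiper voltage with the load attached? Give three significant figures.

The wiper splits the pot into (1−α)R = 12.47 kΩ above and αR = 28.03 kΩ below.
Lower section ‖ load = 23.24 kΩ.
V_wiper = 14.9 × 23.24/(12.47 + 23.24) = 9.70 V.

V ≈ 9.70 V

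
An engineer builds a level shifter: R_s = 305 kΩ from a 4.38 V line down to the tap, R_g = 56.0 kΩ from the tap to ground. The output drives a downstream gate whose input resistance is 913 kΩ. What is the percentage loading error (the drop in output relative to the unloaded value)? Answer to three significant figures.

4.93 %

The divider's output (Thévenin) resistance is R_s‖R_g = 47.31 kΩ.
Fractional drop under load = R_th/(R_th + R_L) = 47.31 / (47.31 + 913) = 0.04927.
So the output falls by 4.93 %.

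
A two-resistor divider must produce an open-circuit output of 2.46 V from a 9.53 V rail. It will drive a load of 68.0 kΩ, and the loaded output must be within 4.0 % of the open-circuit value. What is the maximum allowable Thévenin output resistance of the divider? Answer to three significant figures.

R_th ≤ 2.83 kΩ

Loading drop = R_th/(R_th + R_L) ≤ 0.0400, so R_th ≤ R_L · ε/(1−ε) = 68.0 kΩ × 0.0400/0.9600 = 2.83 kΩ.
(Any R1, R2 with R2/(R1+R2) = 0.258 and R1‖R2 ≤ 2.83 kΩ will meet the spec.)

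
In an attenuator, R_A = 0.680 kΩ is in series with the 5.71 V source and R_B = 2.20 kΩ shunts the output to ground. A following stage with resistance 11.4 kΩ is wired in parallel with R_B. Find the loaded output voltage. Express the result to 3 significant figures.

V_out ≈ 4.17 V

The load sits in parallel with R_B: R_B‖R_L = (2200 × 11400) / (2200 + 11400) = 1844 Ω.
V_out = 5.71 × 1844 / (680 + 1844) = 5.71 × 1844/2524 = 4.17 V.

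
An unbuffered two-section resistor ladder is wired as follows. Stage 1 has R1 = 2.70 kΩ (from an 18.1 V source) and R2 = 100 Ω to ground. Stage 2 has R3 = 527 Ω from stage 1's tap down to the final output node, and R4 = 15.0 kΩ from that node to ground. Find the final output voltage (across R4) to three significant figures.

V_out ≈ 0.621 V

Stage 2 presents R3+R4 = 15530 Ω as a load on stage 1's tap.
Stage 1's lower leg becomes R2‖(R3+R4) = 99.36 Ω, so V_mid = 18.1 × 99.36/2799 = 0.6424 V.
Stage 2 is itself unloaded: V_out = V_mid × R4/(R3+R4) = 0.6424 × 15000/15530 = 0.621 V.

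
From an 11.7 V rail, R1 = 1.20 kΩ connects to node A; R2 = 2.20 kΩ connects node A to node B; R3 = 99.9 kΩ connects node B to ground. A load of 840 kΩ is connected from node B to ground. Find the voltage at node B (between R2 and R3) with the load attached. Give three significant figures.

V ≈ 11.3 V

At node B, R3 is in parallel with the load: R3‖R_L = 89.28 kΩ.
Below node A the resistance is R2 + (R3‖R_L) = 91.48 kΩ, so V_A = 11.7 × 91.48/92.68 = 11.55 V.
Then V_B = V_A × (R3‖R_L)/(R2 + R3‖R_L) = 11.55 × 89.28/91.48 = 11.3 V.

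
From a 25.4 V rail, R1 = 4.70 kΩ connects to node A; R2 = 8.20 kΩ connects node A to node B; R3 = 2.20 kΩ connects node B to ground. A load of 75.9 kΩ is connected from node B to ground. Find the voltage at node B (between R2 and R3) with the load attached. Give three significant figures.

V ≈ 3.61 V

At node B, R3 is in parallel with the load: R3‖R_L = 2.138 kΩ.
Below node A the resistance is R2 + (R3‖R_L) = 10.34 kΩ, so V_A = 25.4 × 10.34/15.04 = 17.46 V.
Then V_B = V_A × (R3‖R_L)/(R2 + R3‖R_L) = 17.46 × 2.138/10.34 = 3.61 V.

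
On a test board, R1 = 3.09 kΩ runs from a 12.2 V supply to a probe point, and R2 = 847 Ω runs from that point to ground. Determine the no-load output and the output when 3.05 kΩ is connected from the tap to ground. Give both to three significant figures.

Unloaded: 2.62 V; loaded: 2.15 V

Open-circuit: V = 12.2 × 847/(3090 + 847) = 2.62 V.
With the load, R2 becomes R2‖R_L = 662.9 Ω, so V = 12.2 × 662.9/3753 = 2.15 V.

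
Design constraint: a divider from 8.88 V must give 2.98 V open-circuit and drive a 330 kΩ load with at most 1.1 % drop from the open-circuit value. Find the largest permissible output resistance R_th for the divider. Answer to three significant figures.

R_th ≤ 3.67 kΩ

Loading drop = R_th/(R_th + R_L) ≤ 0.0110, so R_th ≤ R_L · ε/(1−ε) = 330 kΩ × 0.0110/0.9890 = 3.67 kΩ.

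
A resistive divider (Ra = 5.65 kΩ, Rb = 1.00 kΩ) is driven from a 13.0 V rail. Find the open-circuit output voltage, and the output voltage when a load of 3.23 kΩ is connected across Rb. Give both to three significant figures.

Open-circuit: V = 13.0 × 1.00/(5.65 + 1.00) = 1.95 V.
With the load, Rb becomes Rb‖R_L = 0.7636 kΩ, so V = 13.0 × 0.7636/6.414 = 1.55 V.

Unloaded: 1.95 V; loaded: 1.55 V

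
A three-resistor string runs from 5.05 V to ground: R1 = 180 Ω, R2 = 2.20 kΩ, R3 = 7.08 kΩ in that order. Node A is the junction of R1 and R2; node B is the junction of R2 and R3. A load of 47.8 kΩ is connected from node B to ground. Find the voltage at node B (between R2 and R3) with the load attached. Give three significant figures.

At node B, R3 is in parallel with the load: R3‖R_L = 6167 Ω.
Below node A the resistance is R2 + (R3‖R_L) = 8367 Ω, so V_A = 5.05 × 8367/8547 = 4.944 V.
Then V_B = V_A × (R3‖R_L)/(R2 + R3‖R_L) = 4.944 × 6167/8367 = 3.64 V.

V ≈ 3.64 V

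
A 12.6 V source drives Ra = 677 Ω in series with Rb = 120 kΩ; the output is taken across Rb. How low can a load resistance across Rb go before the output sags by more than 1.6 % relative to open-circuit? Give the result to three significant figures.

Output resistance R_th = Ra‖Rb = (677 × 120000)/120700 = 673.2 Ω.
The fractional drop is R_th/(R_th + R_L); requiring this ≤ 0.0160 gives R_L ≥ R_th(1/0.0160 − 1) = 673.2 × 61.50 = 41.4 kΩ.

R_L(min) ≈ 41.4 kΩ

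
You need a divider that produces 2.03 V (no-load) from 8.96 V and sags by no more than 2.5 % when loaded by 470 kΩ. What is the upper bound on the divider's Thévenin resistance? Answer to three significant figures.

R_th ≤ 12.1 kΩ

Loading drop = R_th/(R_th + R_L) ≤ 0.0250, so R_th ≤ R_L · ε/(1−ε) = 470 kΩ × 0.0250/0.9750 = 12.1 kΩ.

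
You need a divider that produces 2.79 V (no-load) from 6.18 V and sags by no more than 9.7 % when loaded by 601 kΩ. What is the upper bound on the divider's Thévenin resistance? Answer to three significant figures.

Loading drop = R_th/(R_th + R_L) ≤ 0.0970, so R_th ≤ R_L · ε/(1−ε) = 601 kΩ × 0.0970/0.9030 = 64.6 kΩ.

R_th ≤ 64.6 kΩ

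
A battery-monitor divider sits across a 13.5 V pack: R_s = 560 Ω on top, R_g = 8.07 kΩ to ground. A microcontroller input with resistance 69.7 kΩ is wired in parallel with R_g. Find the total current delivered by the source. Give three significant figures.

R_g‖R_L = 7233 Ω, so the source sees R_s + R_g‖R_L = 7793 Ω.
I = 13.5 V / 7793 Ω = 1.73 mA.

I ≈ 1.73 mA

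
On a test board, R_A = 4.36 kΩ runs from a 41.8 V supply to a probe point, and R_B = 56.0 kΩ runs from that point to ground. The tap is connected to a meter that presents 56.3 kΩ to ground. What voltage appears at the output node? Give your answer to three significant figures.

V_out ≈ 36.2 V

The load sits in parallel with R_B: R_B‖R_L = (56.0 × 56.3) / (56.0 + 56.3) = 28.07 kΩ.
V_out = 41.8 × 28.07 / (4.36 + 28.07) = 41.8 × 28.07/32.43 = 36.2 V.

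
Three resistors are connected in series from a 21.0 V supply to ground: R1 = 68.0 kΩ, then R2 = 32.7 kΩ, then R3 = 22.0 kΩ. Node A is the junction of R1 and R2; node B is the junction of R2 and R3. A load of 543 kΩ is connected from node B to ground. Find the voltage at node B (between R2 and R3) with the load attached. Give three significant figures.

V ≈ 3.64 V

At node B, R3 is in parallel with the load: R3‖R_L = 21.14 kΩ.
Below node A the resistance is R2 + (R3‖R_L) = 53.84 kΩ, so V_A = 21.0 × 53.84/121.8 = 9.280 V.
Then V_B = V_A × (R3‖R_L)/(R2 + R3‖R_L) = 9.280 × 21.14/53.84 = 3.64 V.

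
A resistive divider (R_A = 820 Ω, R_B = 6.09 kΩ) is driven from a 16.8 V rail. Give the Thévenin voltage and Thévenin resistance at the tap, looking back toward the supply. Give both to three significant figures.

V_th = 14.8 V, R_th = 723 Ω

V_th is the open-circuit tap voltage: 16.8 × 6090/(820 + 6090) = 14.8 V.
With the supply zeroed, R_A and R_B appear in parallel from the tap: R_th = R_A‖R_B = (820 × 6090)/6910 = 723 Ω.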